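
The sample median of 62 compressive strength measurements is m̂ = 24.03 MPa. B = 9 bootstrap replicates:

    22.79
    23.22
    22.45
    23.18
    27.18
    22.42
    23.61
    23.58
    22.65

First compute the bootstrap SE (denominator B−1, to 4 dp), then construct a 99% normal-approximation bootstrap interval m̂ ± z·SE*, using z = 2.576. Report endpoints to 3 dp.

Mean of replicates = 23.4533; sum of squared deviations = 17.2176; SE* = √(17.2176/8) = 1.4670
Margin = 2.576 × 1.4670 = 3.7790
Interval: 24.03 ± 3.7790

(20.251, 27.809)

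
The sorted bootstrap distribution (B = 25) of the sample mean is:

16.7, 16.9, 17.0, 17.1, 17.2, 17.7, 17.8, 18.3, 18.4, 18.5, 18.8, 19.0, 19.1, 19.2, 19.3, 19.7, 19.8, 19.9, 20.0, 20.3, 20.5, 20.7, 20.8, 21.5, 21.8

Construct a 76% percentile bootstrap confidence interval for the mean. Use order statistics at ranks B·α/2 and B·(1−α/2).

(17.0, 20.7)

α = 0.24; lower rank = 25 × 0.120 = 3; upper rank = 25 × 0.880 = 22.
The 3rd smallest replicate is 17.0; the 22nd is 20.7.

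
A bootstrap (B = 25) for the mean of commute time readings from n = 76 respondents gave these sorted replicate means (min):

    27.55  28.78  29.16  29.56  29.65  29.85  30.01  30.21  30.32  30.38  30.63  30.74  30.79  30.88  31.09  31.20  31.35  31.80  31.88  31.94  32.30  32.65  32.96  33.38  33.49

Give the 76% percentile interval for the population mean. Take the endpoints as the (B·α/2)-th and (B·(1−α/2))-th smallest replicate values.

α = 0.24; lower rank = 25 × 0.120 = 3; upper rank = 25 × 0.880 = 22.
The 3rd smallest replicate is 29.16; the 22nd is 32.65.

(29.16, 32.65)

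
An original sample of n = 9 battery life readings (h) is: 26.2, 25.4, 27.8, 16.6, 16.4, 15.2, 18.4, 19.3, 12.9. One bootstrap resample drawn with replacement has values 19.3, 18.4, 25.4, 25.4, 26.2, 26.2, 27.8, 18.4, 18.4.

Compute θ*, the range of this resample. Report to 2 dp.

θ* = 9.40

Range = 27.8 − 18.4 = 9.40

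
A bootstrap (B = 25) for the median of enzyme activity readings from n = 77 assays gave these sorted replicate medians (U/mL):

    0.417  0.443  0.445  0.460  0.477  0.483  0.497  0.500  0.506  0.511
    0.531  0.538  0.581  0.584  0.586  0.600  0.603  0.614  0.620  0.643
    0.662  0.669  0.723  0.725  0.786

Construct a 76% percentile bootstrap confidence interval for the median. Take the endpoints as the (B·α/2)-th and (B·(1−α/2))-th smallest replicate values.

α = 0.24; lower rank = 25 × 0.120 = 3; upper rank = 25 × 0.880 = 22.
The 3rd smallest replicate is 0.445; the 22nd is 0.669.

(0.445, 0.669)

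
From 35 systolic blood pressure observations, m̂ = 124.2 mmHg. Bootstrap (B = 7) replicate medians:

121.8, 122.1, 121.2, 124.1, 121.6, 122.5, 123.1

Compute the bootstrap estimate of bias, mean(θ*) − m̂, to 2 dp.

bias = −1.86

mean(θ*) = (121.8 + 122.1 + 121.2 + 124.1 + 121.6 + 122.5 + 123.1) / 7 = 122.343
bias = 122.343 − 124.2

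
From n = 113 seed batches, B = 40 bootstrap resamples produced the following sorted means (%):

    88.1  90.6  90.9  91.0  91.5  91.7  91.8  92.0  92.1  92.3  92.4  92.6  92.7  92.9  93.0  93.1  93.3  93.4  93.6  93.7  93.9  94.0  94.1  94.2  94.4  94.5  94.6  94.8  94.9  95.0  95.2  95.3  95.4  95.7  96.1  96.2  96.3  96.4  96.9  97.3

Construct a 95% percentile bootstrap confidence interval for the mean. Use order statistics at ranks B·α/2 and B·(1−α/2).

(88.1, 96.9)

α = 0.05; lower rank = 40 × 0.025 = 1; upper rank = 40 × 0.975 = 39.
The 1st smallest replicate is 88.1; the 39th is 96.9.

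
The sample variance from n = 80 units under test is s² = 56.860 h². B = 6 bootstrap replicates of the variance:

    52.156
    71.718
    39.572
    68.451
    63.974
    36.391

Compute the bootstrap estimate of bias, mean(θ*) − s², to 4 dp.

mean(θ*) = (52.156 + 71.718 + 39.572 + 68.451 + 63.974 + 36.391) / 6 = 55.37700
bias = 55.37700 − 56.860

bias = −1.4830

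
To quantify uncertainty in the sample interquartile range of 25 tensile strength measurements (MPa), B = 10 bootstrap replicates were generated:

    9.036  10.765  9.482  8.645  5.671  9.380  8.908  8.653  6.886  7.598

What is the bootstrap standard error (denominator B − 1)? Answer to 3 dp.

Bootstrap SE is the standard deviation of the 10 replicate interquartile ranges.
Mean of replicates: (9.036 + 10.765 + 9.482 + 8.645 + 5.671 + 9.380 + 8.908 + 8.653 + 6.886 + 7.598) / 10 = 85.0240 / 10 = 8.5024
Sum of squared deviations: (+0.5336)² + (+2.2626)² + (+0.9796)² + (+0.1426)² + (−2.8314)² + (+0.8776)² + (+0.4056)² + (+0.1506)² + (−1.6164)² + (−0.9044)² = 18.7889
Variance = 18.7889 / 9 = 2.0877
SE* = √2.0877

SE* = 1.445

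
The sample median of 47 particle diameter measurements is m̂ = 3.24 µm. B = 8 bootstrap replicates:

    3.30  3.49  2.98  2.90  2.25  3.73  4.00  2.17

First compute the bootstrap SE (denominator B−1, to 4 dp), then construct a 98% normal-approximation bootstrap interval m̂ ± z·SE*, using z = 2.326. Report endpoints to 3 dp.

Mean of replicates = 3.1025; sum of squared deviations = 3.0408; SE* = √(3.0408/7) = 0.6591
Margin = 2.326 × 0.6591 = 1.5331
Interval: 3.24 ± 1.5331

(1.707, 4.773)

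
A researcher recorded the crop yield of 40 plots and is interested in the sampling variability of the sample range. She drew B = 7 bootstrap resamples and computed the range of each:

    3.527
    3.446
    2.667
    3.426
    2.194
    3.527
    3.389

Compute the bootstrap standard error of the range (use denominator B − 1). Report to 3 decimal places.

SE* = 0.524

Bootstrap SE is the standard deviation of the 7 replicate ranges.
Mean of replicates: (3.527 + 3.446 + 2.667 + 3.426 + 2.194 + 3.527 + 3.389) / 7 = 22.1760 / 7 = 3.1680
Sum of squared deviations: (+0.3590)² + (+0.2780)² + (−0.5010)² + (+0.2580)² + (−0.9740)² + (+0.3590)² + (+0.2210)² = 1.6501
Variance = 1.6501 / 6 = 0.2750
SE* = √0.2750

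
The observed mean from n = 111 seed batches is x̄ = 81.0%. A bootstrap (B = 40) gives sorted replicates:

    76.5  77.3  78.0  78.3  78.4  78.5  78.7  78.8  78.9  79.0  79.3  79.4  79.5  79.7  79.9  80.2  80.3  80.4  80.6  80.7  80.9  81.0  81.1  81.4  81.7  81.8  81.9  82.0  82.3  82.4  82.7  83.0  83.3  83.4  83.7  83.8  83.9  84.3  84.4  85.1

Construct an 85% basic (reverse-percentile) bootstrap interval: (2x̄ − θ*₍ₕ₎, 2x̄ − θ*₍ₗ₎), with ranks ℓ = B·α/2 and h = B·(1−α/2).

(78.1, 84.0)

Percentile endpoints at ranks 3 and 37: θ*₍3₎ = 78.0, θ*₍37₎ = 83.9.
Basic interval reflects these around x̄:
  lower = 2 × 81.0 − 83.9 = 78.1
  upper = 2 × 81.0 − 78.0 = 84.0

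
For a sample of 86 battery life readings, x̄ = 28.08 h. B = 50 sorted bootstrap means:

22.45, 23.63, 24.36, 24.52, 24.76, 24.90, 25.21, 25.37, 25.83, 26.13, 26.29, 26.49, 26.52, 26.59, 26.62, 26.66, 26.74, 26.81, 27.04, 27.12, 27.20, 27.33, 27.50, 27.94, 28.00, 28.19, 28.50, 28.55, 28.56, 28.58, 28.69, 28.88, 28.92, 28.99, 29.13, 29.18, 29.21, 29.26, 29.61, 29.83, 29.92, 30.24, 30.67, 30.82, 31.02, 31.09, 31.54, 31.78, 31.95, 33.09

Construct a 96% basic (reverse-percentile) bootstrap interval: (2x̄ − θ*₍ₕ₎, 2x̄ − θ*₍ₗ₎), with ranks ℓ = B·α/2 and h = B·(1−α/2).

Percentile endpoints at ranks 1 and 49: θ*₍1₎ = 22.45, θ*₍49₎ = 31.95.
Basic interval reflects these around x̄:
  lower = 2 × 28.08 − 31.95 = 24.21
  upper = 2 × 28.08 − 22.45 = 33.71

(24.21, 33.71)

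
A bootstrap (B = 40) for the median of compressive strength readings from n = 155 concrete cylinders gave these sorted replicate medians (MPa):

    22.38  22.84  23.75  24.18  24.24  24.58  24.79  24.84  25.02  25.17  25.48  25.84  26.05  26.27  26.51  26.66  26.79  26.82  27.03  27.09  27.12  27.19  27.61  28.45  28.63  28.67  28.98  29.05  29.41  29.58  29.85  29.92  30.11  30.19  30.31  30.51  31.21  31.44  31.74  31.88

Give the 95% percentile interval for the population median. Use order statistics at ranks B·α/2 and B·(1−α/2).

α = 0.05; lower rank = 40 × 0.025 = 1; upper rank = 40 × 0.975 = 39.
The 1st smallest replicate is 22.38; the 39th is 31.74.

(22.38, 31.74)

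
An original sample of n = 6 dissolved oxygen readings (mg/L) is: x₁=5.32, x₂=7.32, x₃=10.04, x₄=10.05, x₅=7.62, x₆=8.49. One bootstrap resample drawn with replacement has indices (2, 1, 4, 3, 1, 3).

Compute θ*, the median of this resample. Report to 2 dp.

θ* = 8.68

Resample values: 7.32, 5.32, 10.05, 10.04, 5.32, 10.04.
Sorted: 5.32, 5.32, 7.32, 10.04, 10.04, 10.05
Median = average of the two middle values = 8.68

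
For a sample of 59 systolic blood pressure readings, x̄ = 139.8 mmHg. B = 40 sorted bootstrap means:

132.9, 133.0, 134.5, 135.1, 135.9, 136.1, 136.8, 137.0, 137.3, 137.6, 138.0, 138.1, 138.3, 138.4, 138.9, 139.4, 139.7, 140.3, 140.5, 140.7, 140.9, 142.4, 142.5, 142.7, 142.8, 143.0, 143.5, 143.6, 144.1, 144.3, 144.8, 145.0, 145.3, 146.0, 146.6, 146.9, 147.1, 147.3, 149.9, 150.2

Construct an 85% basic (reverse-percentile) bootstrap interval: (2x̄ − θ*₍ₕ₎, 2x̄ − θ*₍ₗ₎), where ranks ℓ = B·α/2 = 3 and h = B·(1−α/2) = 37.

Percentile endpoints at ranks 3 and 37: θ*₍3₎ = 134.5, θ*₍37₎ = 147.1.
Basic interval reflects these around x̄:
  lower = 2 × 139.8 − 147.1 = 132.5
  upper = 2 × 139.8 − 134.5 = 145.1

(132.5, 145.1)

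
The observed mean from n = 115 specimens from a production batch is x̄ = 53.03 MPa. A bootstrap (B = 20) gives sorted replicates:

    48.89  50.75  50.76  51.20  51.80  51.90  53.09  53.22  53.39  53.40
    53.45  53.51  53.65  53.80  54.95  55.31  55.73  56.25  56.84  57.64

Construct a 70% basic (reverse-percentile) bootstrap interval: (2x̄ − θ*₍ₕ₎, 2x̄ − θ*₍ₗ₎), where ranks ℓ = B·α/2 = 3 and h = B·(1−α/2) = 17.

Percentile endpoints at ranks 3 and 17: θ*₍3₎ = 50.76, θ*₍17₎ = 55.73.
Basic interval reflects these around x̄:
  lower = 2 × 53.03 − 55.73 = 50.33
  upper = 2 × 53.03 − 50.76 = 55.30

(50.33, 55.30)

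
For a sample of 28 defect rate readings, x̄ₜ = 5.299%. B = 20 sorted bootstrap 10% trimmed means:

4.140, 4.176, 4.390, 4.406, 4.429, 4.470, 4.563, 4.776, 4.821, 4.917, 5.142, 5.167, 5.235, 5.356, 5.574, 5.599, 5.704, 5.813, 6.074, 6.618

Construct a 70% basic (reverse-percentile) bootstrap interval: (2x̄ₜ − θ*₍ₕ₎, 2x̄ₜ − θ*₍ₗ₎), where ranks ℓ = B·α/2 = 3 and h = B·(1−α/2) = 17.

Percentile endpoints at ranks 3 and 17: θ*₍3₎ = 4.390, θ*₍17₎ = 5.704.
Basic interval reflects these around x̄ₜ:
  lower = 2 × 5.299 − 5.704 = 4.894
  upper = 2 × 5.299 − 4.390 = 6.208

(4.894, 6.208)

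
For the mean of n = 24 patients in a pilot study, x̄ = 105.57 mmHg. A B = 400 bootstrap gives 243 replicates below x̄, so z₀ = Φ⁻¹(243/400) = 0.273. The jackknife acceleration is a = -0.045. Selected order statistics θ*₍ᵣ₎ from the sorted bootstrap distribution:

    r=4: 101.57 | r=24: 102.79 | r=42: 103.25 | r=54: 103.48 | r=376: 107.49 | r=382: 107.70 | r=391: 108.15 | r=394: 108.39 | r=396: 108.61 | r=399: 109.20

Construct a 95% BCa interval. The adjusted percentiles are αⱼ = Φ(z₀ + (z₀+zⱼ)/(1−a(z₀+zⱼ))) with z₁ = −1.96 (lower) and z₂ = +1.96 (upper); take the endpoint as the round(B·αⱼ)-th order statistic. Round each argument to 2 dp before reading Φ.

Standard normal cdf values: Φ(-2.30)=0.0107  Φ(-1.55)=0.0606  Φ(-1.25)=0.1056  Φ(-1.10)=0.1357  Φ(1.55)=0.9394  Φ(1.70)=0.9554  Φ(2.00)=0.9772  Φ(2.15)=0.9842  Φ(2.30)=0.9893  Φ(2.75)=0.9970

(102.79, 108.61)

Lower: z₀ + z₁ = 0.273 + (-1.960) = -1.687; 1 − a(z₀+z₁) = 1 − (-0.045)(-1.687) = 0.9241; argument = 0.273 + (-1.687)/0.9241 = -1.5526 → -1.55.
α₁ = Φ(-1.55) = 0.0606; rank = round(400 × 0.0606) = 24; θ*₍24₎ = 102.79.
Upper: z₀ + z₂ = 2.233; 1 − a(z₀+z₂) = 1.1005; argument = 2.3021 → 2.30; α₂ = 0.9893; rank = 396; θ*₍396₎ = 108.61.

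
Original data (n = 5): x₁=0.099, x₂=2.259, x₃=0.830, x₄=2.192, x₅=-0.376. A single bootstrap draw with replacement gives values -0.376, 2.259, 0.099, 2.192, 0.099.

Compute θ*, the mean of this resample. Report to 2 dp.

θ* = 0.85

Mean = ((-0.376) + 2.259 + 0.099 + 2.192 + 0.099) / 5 = 4.2730 / 5 = 0.85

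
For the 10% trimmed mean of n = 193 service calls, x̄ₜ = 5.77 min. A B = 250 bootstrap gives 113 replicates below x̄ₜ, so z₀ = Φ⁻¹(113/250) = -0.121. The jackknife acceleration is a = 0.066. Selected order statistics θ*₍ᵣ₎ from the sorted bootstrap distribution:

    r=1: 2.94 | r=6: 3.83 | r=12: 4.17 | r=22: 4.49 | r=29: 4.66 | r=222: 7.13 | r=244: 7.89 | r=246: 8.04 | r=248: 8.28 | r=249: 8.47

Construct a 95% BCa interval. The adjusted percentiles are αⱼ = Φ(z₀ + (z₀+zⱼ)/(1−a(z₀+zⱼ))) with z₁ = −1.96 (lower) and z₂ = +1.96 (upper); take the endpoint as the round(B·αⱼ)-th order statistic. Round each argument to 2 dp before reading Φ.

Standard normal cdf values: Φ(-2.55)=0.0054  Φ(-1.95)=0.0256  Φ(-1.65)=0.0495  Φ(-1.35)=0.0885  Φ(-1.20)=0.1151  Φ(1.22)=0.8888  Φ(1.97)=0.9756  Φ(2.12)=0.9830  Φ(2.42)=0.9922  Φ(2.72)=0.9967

(3.83, 7.89)

Lower: z₀ + z₁ = -0.121 + (-1.960) = -2.081; 1 − a(z₀+z₁) = 1 − (0.066)(-2.081) = 1.1373; argument = -0.121 + (-2.081)/1.1373 = -1.9507 → -1.95.
α₁ = Φ(-1.95) = 0.0256; rank = round(250 × 0.0256) = 6; θ*₍6₎ = 3.83.
Upper: z₀ + z₂ = 1.839; 1 − a(z₀+z₂) = 0.8786; argument = 1.9720 → 1.97; α₂ = 0.9756; rank = 244; θ*₍244₎ = 7.89.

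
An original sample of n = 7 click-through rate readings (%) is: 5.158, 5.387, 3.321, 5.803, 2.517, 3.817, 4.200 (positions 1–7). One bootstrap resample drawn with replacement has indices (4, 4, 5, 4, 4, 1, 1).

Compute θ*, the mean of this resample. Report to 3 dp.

θ* = 5.149

Resample values: 5.803, 5.803, 2.517, 5.803, 5.803, 5.158, 5.158.
Mean = (5.803 + 5.803 + 2.517 + 5.803 + 5.803 + 5.158 + 5.158) / 7 = 36.0450 / 7 = 5.149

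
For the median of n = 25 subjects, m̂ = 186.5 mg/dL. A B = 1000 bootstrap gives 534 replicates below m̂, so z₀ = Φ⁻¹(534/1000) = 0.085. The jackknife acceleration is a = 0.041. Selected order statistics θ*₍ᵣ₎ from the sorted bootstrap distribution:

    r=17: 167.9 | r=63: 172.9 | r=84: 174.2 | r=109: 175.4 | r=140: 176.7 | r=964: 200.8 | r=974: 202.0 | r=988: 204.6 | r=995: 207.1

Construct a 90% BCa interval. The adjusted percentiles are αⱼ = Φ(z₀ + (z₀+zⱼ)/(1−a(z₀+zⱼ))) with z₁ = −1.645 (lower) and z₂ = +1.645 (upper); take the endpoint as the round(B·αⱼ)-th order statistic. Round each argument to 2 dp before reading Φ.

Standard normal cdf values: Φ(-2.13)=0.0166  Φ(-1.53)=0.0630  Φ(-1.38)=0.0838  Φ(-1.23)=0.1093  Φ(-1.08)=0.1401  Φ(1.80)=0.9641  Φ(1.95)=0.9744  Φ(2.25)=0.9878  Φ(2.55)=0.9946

Lower: z₀ + z₁ = 0.085 + (-1.645) = -1.560; 1 − a(z₀+z₁) = 1 − (0.041)(-1.560) = 1.0640; argument = 0.085 + (-1.560)/1.0640 = -1.3812 → -1.38.
α₁ = Φ(-1.38) = 0.0838; rank = round(1000 × 0.0838) = 84; θ*₍84₎ = 174.2.
Upper: z₀ + z₂ = 1.730; 1 − a(z₀+z₂) = 0.9291; argument = 1.9471 → 1.95; α₂ = 0.9744; rank = 974; θ*₍974₎ = 202.0.

(174.2, 202.0)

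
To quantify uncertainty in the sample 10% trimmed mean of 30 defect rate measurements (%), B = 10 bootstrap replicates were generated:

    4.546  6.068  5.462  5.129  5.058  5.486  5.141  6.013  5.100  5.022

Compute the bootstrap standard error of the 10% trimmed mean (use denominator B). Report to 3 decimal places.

SE* = 0.442

Bootstrap SE is the standard deviation of the 10 replicate 10% trimmed means.
Mean of replicates: (4.546 + 6.068 + 5.462 + 5.129 + 5.058 + 5.486 + 5.141 + 6.013 + 5.100 + 5.022) / 10 = 53.0250 / 10 = 5.3025
Sum of squared deviations: (−0.7565)² + (+0.7655)² + (+0.1595)² + (−0.1735)² + (−0.2445)² + (+0.1835)² + (−0.1615)² + (+0.7105)² + (−0.2025)² + (−0.2805)² = 1.9579
Variance = 1.9579 / 10 = 0.1958
SE* = √0.1958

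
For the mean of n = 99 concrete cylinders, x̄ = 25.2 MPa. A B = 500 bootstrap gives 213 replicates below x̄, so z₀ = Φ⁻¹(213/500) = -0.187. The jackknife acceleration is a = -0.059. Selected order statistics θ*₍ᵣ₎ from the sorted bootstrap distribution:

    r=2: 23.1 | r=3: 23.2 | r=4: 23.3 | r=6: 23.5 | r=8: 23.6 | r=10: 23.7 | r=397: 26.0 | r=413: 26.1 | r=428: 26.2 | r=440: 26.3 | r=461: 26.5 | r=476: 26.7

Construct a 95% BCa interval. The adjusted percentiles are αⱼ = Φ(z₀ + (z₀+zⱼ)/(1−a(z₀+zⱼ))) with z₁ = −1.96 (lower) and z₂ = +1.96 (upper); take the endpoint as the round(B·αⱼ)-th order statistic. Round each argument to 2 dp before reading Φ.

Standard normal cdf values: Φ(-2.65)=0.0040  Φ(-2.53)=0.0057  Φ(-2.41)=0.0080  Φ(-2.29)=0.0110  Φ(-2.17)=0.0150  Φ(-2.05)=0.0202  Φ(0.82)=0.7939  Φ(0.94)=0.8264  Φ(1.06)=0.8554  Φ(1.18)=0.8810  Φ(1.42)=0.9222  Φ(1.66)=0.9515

(23.1, 26.5)

Lower: z₀ + z₁ = -0.187 + (-1.960) = -2.147; 1 − a(z₀+z₁) = 1 − (-0.059)(-2.147) = 0.8733; argument = -0.187 + (-2.147)/0.8733 = -2.6454 → -2.65.
α₁ = Φ(-2.65) = 0.0040; rank = round(500 × 0.0040) = 2; θ*₍2₎ = 23.1.
Upper: z₀ + z₂ = 1.773; 1 − a(z₀+z₂) = 1.1046; argument = 1.4181 → 1.42; α₂ = 0.9222; rank = 461; θ*₍461₎ = 26.5.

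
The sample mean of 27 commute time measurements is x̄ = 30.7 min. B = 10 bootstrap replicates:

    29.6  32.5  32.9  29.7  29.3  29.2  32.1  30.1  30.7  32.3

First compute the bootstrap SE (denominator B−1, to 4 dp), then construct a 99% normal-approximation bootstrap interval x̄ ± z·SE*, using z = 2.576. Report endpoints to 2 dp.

(26.94, 34.46)

Mean of replicates = 30.8400; sum of squared deviations = 19.1840; SE* = √(19.1840/9) = 1.4600
Margin = 2.576 × 1.4600 = 3.761
Interval: 30.7 ± 3.761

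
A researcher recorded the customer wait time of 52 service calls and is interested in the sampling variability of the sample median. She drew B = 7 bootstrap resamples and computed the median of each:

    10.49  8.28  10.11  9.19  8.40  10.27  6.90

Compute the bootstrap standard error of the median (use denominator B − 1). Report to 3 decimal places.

SE* = 1.312

Bootstrap SE is the standard deviation of the 7 replicate medians.
Mean of replicates: (10.49 + 8.28 + 10.11 + 9.19 + 8.40 + 10.27 + 6.90) / 7 = 63.6400 / 7 = 9.0914
Sum of squared deviations: (+1.3986)² + (−0.8114)² + (+1.0186)² + (+0.0986)² + (−0.6914)² + (+1.1786)² + (−2.1914)² = 10.3311
Variance = 10.3311 / 6 = 1.7218
SE* = √1.7218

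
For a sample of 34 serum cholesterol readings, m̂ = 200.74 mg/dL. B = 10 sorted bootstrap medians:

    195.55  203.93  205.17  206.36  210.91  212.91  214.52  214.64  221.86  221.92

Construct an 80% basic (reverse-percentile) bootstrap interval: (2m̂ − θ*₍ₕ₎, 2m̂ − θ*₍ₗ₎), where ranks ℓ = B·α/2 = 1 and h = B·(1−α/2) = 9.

Percentile endpoints at ranks 1 and 9: θ*₍1₎ = 195.55, θ*₍9₎ = 221.86.
Basic interval reflects these around m̂:
  lower = 2 × 200.74 − 221.86 = 179.62
  upper = 2 × 200.74 − 195.55 = 205.93

(179.62, 205.93)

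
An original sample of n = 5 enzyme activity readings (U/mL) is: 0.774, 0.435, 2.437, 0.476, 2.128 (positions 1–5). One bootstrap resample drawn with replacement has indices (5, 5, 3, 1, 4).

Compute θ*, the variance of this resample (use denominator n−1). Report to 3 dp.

Resample values: 2.128, 2.128, 2.437, 0.774, 0.476.
Mean = 1.5886; sum of squared deviations = 3.2031
s² = 3.2031 / 4 = 0.8008

θ* = 0.801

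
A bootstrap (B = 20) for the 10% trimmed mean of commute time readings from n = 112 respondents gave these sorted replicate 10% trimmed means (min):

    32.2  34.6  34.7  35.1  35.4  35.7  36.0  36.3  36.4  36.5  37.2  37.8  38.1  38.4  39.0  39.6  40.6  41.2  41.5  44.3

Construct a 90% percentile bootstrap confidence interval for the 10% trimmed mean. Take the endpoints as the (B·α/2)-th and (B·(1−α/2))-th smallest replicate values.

α = 0.10; lower rank = 20 × 0.050 = 1; upper rank = 20 × 0.950 = 19.
The 1st smallest replicate is 32.2; the 19th is 41.5.

(32.2, 41.5)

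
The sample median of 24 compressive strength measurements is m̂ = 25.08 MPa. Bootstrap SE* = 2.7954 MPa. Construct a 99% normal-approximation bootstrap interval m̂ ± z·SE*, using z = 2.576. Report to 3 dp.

(17.879, 32.281)

Margin = 2.576 × 2.7954 = 7.2010
Interval: 25.08 ± 7.2010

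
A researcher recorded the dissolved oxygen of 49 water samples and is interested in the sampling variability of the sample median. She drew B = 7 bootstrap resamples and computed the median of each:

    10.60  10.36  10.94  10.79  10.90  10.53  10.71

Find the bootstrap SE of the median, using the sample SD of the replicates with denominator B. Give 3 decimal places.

Bootstrap SE is the standard deviation of the 7 replicate medians.
Mean of replicates: (10.60 + 10.36 + 10.94 + 10.79 + 10.90 + 10.53 + 10.71) / 7 = 74.8300 / 7 = 10.6900
Sum of squared deviations: (−0.0900)² + (−0.3300)² + (+0.2500)² + (+0.1000)² + (+0.2100)² + (−0.1600)² + (+0.0200)² = 0.2596
Variance = 0.2596 / 7 = 0.0371
SE* = √0.0371

SE* = 0.193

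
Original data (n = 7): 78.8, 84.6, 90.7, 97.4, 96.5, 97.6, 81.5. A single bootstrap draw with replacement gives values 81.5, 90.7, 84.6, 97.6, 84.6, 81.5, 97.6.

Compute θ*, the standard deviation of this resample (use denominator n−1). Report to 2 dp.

Mean = 88.3000; sum of squared deviations = 298.6000
s² = 298.6000 / 6 = 49.7667
s = √49.7667 = 7.05

θ* = 7.05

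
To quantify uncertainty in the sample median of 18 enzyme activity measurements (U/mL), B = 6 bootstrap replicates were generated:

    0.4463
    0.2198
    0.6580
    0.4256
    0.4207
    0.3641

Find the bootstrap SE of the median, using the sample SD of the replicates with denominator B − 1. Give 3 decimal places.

SE* = 0.142

Bootstrap SE is the standard deviation of the 6 replicate medians.
Mean of replicates: (0.4463 + 0.2198 + 0.6580 + 0.4256 + 0.4207 + 0.3641) / 6 = 2.53450 / 6 = 0.42242
Sum of squared deviations: (+0.02388)² + (−0.20262)² + (+0.23558)² + (+0.00318)² + (−0.00172)² + (−0.05832)² = 0.10054
Variance = 0.10054 / 5 = 0.02011
SE* = √0.02011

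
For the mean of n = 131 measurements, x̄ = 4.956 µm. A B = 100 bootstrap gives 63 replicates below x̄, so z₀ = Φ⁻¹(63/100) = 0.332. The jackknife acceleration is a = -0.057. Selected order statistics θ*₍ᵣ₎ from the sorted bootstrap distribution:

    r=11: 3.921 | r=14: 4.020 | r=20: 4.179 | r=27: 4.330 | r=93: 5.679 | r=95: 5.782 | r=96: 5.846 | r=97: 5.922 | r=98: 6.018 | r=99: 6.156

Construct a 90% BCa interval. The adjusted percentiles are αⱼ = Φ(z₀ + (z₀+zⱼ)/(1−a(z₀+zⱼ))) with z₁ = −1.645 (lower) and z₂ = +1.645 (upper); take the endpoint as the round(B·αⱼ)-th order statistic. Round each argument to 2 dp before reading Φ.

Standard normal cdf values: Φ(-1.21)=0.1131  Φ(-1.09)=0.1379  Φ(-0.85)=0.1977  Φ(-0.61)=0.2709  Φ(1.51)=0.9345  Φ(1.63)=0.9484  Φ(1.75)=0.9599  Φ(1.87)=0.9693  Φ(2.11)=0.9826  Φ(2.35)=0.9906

(4.020, 6.018)

Lower: z₀ + z₁ = 0.332 + (-1.645) = -1.313; 1 − a(z₀+z₁) = 1 − (-0.057)(-1.313) = 0.9252; argument = 0.332 + (-1.313)/0.9252 = -1.0872 → -1.09.
α₁ = Φ(-1.09) = 0.1379; rank = round(100 × 0.1379) = 14; θ*₍14₎ = 4.020.
Upper: z₀ + z₂ = 1.977; 1 − a(z₀+z₂) = 1.1127; argument = 2.1088 → 2.11; α₂ = 0.9826; rank = 98; θ*₍98₎ = 6.018.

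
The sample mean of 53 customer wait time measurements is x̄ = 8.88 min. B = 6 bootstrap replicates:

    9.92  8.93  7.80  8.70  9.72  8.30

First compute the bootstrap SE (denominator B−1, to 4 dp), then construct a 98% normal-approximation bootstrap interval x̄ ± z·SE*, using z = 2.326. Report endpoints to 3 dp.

Mean of replicates = 8.8950; sum of squared deviations = 3.3236; SE* = √(3.3236/5) = 0.8153
Margin = 2.326 × 0.8153 = 1.8964
Interval: 8.88 ± 1.8964

(6.984, 10.776)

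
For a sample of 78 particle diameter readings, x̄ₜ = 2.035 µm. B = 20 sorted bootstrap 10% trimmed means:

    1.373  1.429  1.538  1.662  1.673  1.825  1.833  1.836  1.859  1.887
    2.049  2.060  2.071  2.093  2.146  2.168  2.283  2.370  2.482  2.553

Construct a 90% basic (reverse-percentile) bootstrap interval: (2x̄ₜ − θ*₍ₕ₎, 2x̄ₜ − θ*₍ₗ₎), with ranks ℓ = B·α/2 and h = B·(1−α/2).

(1.588, 2.697)

Percentile endpoints at ranks 1 and 19: θ*₍1₎ = 1.373, θ*₍19₎ = 2.482.
Basic interval reflects these around x̄ₜ:
  lower = 2 × 2.035 − 2.482 = 1.588
  upper = 2 × 2.035 − 1.373 = 2.697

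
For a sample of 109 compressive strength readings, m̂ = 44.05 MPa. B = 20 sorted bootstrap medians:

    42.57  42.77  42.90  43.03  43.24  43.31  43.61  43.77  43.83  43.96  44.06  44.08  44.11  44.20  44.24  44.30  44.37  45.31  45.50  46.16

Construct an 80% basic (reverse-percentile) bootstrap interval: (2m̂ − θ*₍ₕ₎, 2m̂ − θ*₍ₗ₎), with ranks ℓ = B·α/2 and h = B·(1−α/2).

(42.79, 45.33)

Percentile endpoints at ranks 2 and 18: θ*₍2₎ = 42.77, θ*₍18₎ = 45.31.
Basic interval reflects these around m̂:
  lower = 2 × 44.05 − 45.31 = 42.79
  upper = 2 × 44.05 − 42.77 = 45.33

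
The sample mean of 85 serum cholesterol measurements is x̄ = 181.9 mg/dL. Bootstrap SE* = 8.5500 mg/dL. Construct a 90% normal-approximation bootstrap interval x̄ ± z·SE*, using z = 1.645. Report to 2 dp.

Margin = 1.645 × 8.5500 = 14.065
Interval: 181.9 ± 14.065

(167.84, 195.96)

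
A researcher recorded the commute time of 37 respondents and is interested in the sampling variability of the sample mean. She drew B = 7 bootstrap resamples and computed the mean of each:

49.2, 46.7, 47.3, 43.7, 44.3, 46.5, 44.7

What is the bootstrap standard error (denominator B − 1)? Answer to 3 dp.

SE* = 1.937

Bootstrap SE is the standard deviation of the 7 replicate means.
Mean of replicates: (49.2 + 46.7 + 47.3 + 43.7 + 44.3 + 46.5 + 44.7) / 7 = 322.4000 / 7 = 46.0571
Sum of squared deviations: (+3.1429)² + (+0.6429)² + (+1.2429)² + (−2.3571)² + (−1.7571)² + (+0.4429)² + (−1.3571)² = 22.5171
Variance = 22.5171 / 6 = 3.7529
SE* = √3.7529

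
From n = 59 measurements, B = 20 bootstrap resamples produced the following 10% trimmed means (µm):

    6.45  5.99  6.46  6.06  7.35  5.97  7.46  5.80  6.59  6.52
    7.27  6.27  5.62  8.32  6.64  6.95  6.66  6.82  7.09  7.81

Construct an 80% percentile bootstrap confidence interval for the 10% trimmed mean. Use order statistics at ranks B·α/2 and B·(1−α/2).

Sorted replicates: 5.62, 5.80, 5.97, 5.99, 6.06, 6.27, 6.45, 6.46, 6.52, 6.59, 6.64, 6.66, 6.82, 6.95, 7.09, 7.27, 7.35, 7.46, 7.81, 8.32
α = 0.20; lower rank = 20 × 0.100 = 2; upper rank = 20 × 0.900 = 18.
The 2nd smallest replicate is 5.80; the 18th is 7.46.

(5.80, 7.46)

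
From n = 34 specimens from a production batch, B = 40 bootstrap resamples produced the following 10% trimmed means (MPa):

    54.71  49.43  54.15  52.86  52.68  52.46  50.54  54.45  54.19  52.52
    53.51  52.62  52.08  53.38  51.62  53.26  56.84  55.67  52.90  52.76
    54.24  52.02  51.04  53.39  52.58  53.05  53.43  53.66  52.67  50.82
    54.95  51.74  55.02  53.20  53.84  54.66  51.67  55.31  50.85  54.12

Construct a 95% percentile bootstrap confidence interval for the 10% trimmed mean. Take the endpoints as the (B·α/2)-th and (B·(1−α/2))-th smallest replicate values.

Sorted replicates: 49.43, 50.54, 50.82, 50.85, 51.04, 51.62, 51.67, 51.74, 52.02, 52.08, 52.46, 52.52, 52.58, 52.62, 52.67, 52.68, 52.76, 52.86, 52.90, 53.05, 53.20, 53.26, 53.38, 53.39, 53.43, 53.51, 53.66, 53.84, 54.12, 54.15, 54.19, 54.24, 54.45, 54.66, 54.71, 54.95, 55.02, 55.31, 55.67, 56.84
α = 0.05; lower rank = 40 × 0.025 = 1; upper rank = 40 × 0.975 = 39.
The 1st smallest replicate is 49.43; the 39th is 55.67.

(49.43, 55.67)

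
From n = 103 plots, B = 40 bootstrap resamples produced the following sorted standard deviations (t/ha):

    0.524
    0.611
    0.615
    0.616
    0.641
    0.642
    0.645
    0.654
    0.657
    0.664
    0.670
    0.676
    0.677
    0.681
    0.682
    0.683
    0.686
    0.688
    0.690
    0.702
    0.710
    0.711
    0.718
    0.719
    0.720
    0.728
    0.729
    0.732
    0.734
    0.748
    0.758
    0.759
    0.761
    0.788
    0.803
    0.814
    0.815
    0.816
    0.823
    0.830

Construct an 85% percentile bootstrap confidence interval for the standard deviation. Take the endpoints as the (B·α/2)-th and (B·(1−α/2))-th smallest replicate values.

α = 0.15; lower rank = 40 × 0.075 = 3; upper rank = 40 × 0.925 = 37.
The 3rd smallest replicate is 0.615; the 37th is 0.815.

(0.615, 0.815)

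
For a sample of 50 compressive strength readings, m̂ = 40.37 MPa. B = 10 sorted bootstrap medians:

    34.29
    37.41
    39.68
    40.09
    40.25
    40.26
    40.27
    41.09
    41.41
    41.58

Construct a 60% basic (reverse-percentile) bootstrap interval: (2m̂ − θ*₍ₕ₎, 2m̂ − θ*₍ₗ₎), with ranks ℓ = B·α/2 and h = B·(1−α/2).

Percentile endpoints at ranks 2 and 8: θ*₍2₎ = 37.41, θ*₍8₎ = 41.09.
Basic interval reflects these around m̂:
  lower = 2 × 40.37 − 41.09 = 39.65
  upper = 2 × 40.37 − 37.41 = 43.33

(39.65, 43.33)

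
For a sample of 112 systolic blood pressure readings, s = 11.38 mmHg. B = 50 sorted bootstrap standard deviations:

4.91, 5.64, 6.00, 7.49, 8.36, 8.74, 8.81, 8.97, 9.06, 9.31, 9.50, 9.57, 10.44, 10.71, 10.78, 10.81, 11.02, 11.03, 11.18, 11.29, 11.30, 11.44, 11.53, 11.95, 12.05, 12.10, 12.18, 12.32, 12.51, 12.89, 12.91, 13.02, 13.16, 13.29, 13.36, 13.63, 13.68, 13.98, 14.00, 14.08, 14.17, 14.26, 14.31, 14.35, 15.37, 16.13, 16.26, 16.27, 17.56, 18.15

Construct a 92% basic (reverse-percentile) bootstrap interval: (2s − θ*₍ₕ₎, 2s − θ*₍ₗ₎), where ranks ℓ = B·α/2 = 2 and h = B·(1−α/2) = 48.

Percentile endpoints at ranks 2 and 48: θ*₍2₎ = 5.64, θ*₍48₎ = 16.27.
Basic interval reflects these around s:
  lower = 2 × 11.38 − 16.27 = 6.49
  upper = 2 × 11.38 − 5.64 = 17.12

(6.49, 17.12)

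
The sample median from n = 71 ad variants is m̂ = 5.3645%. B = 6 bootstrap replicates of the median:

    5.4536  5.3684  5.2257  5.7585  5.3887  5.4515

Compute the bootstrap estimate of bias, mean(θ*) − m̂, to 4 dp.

bias = +0.0766

mean(θ*) = (5.4536 + 5.3684 + 5.2257 + 5.7585 + 5.3887 + 5.4515) / 6 = 5.44107
bias = 5.44107 − 5.3645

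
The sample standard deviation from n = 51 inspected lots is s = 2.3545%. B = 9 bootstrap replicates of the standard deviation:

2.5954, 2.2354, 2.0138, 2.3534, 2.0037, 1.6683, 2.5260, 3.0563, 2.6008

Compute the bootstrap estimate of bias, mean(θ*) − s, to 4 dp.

mean(θ*) = (2.5954 + 2.2354 + 2.0138 + 2.3534 + 2.0037 + 1.6683 + 2.5260 + 3.0563 + 2.6008) / 9 = 2.33923
bias = 2.33923 − 2.3545

bias = −0.0153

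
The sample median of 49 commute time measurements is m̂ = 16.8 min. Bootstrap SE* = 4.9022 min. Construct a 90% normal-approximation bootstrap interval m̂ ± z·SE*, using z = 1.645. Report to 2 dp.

(8.74, 24.86)

Margin = 1.645 × 4.9022 = 8.064
Interval: 16.8 ± 8.064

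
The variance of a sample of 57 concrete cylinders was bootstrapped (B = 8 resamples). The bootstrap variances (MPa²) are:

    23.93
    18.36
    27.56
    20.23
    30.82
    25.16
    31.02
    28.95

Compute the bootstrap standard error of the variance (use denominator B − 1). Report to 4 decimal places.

SE* = 4.7168

Bootstrap SE is the standard deviation of the 8 replicate variances.
Mean of replicates: (23.93 + 18.36 + 27.56 + 20.23 + 30.82 + 25.16 + 31.02 + 28.95) / 8 = 206.03000 / 8 = 25.75375
Sum of squared deviations: (−1.82375)² + (−7.39375)² + (+1.80625)² + (−5.52375)² + (+5.06625)² + (−0.59375)² + (+5.26625)² + (+3.19625)² = 155.73679
Variance = 155.73679 / 7 = 22.24811
SE* = √22.24811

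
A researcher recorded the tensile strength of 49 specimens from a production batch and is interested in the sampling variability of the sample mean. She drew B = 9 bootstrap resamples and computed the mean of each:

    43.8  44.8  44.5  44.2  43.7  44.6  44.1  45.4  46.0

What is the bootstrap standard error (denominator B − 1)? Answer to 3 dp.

Bootstrap SE is the standard deviation of the 9 replicate means.
Mean of replicates: (43.8 + 44.8 + 44.5 + 44.2 + 43.7 + 44.6 + 44.1 + 45.4 + 46.0) / 9 = 401.1000 / 9 = 44.5667
Sum of squared deviations: (−0.7667)² + (+0.2333)² + (−0.0667)² + (−0.3667)² + (−0.8667)² + (+0.0333)² + (−0.4667)² + (+0.8333)² + (+1.4333)² = 4.5000
Variance = 4.5000 / 8 = 0.5625
SE* = √0.5625

SE* = 0.750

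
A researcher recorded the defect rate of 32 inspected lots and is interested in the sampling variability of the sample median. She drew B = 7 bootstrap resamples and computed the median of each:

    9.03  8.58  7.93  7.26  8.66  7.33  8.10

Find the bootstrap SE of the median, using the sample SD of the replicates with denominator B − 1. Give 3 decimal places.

Bootstrap SE is the standard deviation of the 7 replicate medians.
Mean of replicates: (9.03 + 8.58 + 7.93 + 7.26 + 8.66 + 7.33 + 8.10) / 7 = 56.8900 / 7 = 8.1271
Sum of squared deviations: (+0.9029)² + (+0.4529)² + (−0.1971)² + (−0.8671)² + (+0.5329)² + (−0.7971)² + (−0.0271)² = 2.7311
Variance = 2.7311 / 6 = 0.4552
SE* = √0.4552

SE* = 0.675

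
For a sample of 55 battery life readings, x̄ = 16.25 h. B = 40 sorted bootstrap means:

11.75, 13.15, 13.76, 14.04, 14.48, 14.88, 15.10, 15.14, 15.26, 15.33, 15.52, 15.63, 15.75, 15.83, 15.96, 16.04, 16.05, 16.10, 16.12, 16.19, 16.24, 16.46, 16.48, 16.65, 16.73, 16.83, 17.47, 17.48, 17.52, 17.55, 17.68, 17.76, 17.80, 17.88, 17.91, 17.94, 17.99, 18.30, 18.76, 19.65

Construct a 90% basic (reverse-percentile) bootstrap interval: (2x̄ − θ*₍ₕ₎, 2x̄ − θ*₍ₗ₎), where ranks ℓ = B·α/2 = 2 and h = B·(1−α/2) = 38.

(14.20, 19.35)

Percentile endpoints at ranks 2 and 38: θ*₍2₎ = 13.15, θ*₍38₎ = 18.30.
Basic interval reflects these around x̄:
  lower = 2 × 16.25 − 18.30 = 14.20
  upper = 2 × 16.25 − 13.15 = 19.35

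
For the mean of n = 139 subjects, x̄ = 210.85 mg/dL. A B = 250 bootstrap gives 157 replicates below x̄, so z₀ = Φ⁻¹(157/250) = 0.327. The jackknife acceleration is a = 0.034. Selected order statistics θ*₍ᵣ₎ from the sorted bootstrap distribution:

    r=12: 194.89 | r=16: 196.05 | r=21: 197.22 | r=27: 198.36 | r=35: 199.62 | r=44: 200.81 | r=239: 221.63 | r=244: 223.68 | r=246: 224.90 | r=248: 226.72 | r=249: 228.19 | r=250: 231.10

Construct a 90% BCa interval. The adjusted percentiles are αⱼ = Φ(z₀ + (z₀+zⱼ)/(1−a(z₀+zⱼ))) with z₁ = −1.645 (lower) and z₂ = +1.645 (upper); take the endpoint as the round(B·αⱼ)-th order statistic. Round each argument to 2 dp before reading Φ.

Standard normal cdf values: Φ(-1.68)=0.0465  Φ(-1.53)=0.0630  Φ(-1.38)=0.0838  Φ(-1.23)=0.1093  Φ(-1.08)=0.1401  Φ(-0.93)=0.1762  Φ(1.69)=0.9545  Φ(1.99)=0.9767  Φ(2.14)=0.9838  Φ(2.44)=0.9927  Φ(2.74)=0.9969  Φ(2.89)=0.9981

Lower: z₀ + z₁ = 0.327 + (-1.645) = -1.318; 1 − a(z₀+z₁) = 1 − (0.034)(-1.318) = 1.0448; argument = 0.327 + (-1.318)/1.0448 = -0.9345 → -0.93.
α₁ = Φ(-0.93) = 0.1762; rank = round(250 × 0.1762) = 44; θ*₍44₎ = 200.81.
Upper: z₀ + z₂ = 1.972; 1 − a(z₀+z₂) = 0.9330; argument = 2.4407 → 2.44; α₂ = 0.9927; rank = 248; θ*₍248₎ = 226.72.

(200.81, 226.72)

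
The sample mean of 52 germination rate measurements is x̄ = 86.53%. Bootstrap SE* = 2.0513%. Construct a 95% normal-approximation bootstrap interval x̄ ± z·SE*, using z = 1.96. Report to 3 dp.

(82.509, 90.551)

Margin = 1.96 × 2.0513 = 4.0205
Interval: 86.53 ± 4.0205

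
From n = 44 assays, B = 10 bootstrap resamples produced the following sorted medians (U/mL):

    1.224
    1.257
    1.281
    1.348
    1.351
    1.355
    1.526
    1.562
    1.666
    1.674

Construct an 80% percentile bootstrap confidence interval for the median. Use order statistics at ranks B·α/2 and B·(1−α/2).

α = 0.20; lower rank = 10 × 0.100 = 1; upper rank = 10 × 0.900 = 9.
The 1st smallest replicate is 1.224; the 9th is 1.666.

(1.224, 1.666)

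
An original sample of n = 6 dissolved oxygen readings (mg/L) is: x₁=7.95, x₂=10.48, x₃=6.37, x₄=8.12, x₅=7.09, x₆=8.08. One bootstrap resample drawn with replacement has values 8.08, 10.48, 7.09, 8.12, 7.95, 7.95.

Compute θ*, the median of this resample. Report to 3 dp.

Sorted: 7.09, 7.95, 7.95, 8.08, 8.12, 10.48
Median = average of the two middle values = 8.015

θ* = 8.015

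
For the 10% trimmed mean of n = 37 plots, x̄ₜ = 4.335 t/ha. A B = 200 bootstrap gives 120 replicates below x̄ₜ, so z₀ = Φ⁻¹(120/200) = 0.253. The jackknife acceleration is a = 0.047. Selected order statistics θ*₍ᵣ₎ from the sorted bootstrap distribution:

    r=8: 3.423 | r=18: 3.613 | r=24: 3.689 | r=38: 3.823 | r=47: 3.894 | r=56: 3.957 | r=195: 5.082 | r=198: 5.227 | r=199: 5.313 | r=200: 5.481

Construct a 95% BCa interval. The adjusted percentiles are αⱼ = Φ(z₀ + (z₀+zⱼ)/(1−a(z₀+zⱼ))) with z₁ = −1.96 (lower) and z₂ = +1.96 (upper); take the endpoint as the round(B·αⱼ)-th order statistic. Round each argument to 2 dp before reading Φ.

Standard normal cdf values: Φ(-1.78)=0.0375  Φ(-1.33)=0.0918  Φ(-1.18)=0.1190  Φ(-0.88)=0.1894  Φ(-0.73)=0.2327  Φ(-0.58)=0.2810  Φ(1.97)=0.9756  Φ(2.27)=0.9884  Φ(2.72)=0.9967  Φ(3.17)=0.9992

(3.613, 5.313)

Lower: z₀ + z₁ = 0.253 + (-1.960) = -1.707; 1 − a(z₀+z₁) = 1 − (0.047)(-1.707) = 1.0802; argument = 0.253 + (-1.707)/1.0802 = -1.3272 → -1.33.
α₁ = Φ(-1.33) = 0.0918; rank = round(200 × 0.0918) = 18; θ*₍18₎ = 3.613.
Upper: z₀ + z₂ = 2.213; 1 − a(z₀+z₂) = 0.8960; argument = 2.7229 → 2.72; α₂ = 0.9967; rank = 199; θ*₍199₎ = 5.313.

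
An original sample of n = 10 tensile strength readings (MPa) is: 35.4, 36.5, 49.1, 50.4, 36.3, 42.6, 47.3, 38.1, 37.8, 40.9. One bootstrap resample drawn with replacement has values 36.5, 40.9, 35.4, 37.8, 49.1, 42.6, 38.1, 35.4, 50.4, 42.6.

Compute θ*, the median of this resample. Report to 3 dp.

Sorted: 35.4, 35.4, 36.5, 37.8, 38.1, 40.9, 42.6, 42.6, 49.1, 50.4
Median = average of the two middle values = 39.500

θ* = 39.500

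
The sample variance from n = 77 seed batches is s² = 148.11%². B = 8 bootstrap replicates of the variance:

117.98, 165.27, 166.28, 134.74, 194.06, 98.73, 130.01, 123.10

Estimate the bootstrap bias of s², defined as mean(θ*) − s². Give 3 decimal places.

mean(θ*) = (117.98 + 165.27 + 166.28 + 134.74 + 194.06 + 98.73 + 130.01 + 123.10) / 8 = 141.2713
bias = 141.2713 − 148.11

bias = −6.839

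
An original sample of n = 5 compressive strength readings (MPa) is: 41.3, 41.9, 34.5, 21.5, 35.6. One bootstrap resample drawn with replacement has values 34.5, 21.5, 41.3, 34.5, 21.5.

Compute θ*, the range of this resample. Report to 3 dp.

Range = 41.3 − 21.5 = 19.800

θ* = 19.800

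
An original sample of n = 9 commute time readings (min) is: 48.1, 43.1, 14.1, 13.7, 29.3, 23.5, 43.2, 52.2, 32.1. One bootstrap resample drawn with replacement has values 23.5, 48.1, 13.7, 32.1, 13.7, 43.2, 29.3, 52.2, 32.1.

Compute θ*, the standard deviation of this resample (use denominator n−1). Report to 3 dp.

Mean = 31.9889; sum of squared deviations = 1542.0289
s² = 1542.0289 / 8 = 192.7536
s = √192.7536 = 13.884

θ* = 13.884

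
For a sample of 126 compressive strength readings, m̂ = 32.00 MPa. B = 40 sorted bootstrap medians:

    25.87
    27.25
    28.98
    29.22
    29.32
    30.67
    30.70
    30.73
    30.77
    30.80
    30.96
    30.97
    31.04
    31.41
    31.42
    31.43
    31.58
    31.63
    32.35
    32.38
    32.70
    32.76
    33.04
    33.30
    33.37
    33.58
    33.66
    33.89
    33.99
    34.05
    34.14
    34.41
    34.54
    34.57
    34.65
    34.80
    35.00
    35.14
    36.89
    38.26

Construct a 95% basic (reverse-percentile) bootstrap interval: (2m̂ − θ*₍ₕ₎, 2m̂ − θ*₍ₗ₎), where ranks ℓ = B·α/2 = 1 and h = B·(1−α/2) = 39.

(27.11, 38.13)

Percentile endpoints at ranks 1 and 39: θ*₍1₎ = 25.87, θ*₍39₎ = 36.89.
Basic interval reflects these around m̂:
  lower = 2 × 32.00 − 36.89 = 27.11
  upper = 2 × 32.00 − 25.87 = 38.13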